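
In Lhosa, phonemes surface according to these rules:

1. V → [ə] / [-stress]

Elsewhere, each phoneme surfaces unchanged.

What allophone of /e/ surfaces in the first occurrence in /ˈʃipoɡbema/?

[ə]

/e/ meets the environment for rule 1 (in an unstressed syllable) → [ə].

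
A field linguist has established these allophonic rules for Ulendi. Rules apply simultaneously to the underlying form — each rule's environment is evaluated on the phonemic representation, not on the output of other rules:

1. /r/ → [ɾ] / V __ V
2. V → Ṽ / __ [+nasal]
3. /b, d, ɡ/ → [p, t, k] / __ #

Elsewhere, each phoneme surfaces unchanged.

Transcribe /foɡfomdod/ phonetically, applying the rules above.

[foɡfõmdot]

/f/ — not in any rule's target class → [f].
/o/ (between /f/ and /ɡ/) fails the environment for rule 2, so it stays [o].
/ɡ/ (between /o/ and /f/) is in the target of rule 3 but the environment (word-finally) is not met → [ɡ].
/f/ (between /ɡ/ and /o/) is unaffected → [f].
/o/ (between /f/ and /m/): before a nasal consonant, so rule 2 applies → [õ].
/m/ stays [m].
/d/ (between /m/ and /o/) is in the target of rule 3 but the environment (word-finally) is not met → [d].
/o/ (between /d/ and /d/) fails the environment for rule 2, so it stays [o].
/d/ meets the environment for rule 3 (word-finally) → [t].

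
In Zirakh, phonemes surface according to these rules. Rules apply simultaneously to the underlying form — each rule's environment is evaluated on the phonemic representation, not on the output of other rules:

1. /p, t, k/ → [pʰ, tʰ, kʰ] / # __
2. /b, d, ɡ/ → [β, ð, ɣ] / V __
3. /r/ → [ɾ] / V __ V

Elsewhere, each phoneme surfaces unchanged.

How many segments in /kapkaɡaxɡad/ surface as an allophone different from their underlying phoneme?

3

Segments that undergo a rule: /k/ → [kʰ] (rule 1); /ɡ/ → [ɣ] (rule 2); /d/ → [ð] (rule 2).
All other segments surface unchanged.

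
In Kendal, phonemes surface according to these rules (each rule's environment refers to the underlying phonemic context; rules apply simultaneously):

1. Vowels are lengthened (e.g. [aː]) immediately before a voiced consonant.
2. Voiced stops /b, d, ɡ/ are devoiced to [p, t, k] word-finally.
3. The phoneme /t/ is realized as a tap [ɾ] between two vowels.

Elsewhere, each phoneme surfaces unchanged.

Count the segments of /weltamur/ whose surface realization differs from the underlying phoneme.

Segments that undergo a rule: /e/ → [eː] (rule 1); /a/ → [aː] (rule 1); /u/ → [uː] (rule 1).
All other segments surface unchanged.

3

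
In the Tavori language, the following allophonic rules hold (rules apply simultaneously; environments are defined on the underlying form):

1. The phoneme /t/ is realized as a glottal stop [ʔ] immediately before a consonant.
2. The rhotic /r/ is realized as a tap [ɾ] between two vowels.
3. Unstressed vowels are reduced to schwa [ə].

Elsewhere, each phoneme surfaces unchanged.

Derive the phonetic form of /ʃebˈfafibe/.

[ʃəbˈfafəbə]

/ʃ/ — not in any rule's target class → [ʃ].
/e/ meets the environment for rule 3 (in an unstressed syllable) → [ə].
/b/ (between /e/ and /f/) is unaffected → [b].
/f/ (between /b/ and /a/): no rule targets it → [f].
/a/ (between /f/ and /f/) fails the environment for rule 3, so it stays [a].
/f/ (between /a/ and /i/) is unaffected → [f].
/i/ meets the environment for rule 3 (in an unstressed syllable) → [ə].
/b/ stays [b].
/e/ — word-final, in an unstressed syllable — surfaces as [ə] (rule 3).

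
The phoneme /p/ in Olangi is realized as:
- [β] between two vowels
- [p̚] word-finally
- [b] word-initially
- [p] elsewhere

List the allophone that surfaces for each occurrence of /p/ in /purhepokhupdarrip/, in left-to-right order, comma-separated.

[b], [β], [p], [p̚]

Occurrence 1 (position 1): word-initially → [b].
Occurrence 2 (position 6): between two vowels → [β].
Occurrence 3 (position 11): no conditioning environment matches → elsewhere allophone [p].
Occurrence 4 (position 17): word-finally → [p̚].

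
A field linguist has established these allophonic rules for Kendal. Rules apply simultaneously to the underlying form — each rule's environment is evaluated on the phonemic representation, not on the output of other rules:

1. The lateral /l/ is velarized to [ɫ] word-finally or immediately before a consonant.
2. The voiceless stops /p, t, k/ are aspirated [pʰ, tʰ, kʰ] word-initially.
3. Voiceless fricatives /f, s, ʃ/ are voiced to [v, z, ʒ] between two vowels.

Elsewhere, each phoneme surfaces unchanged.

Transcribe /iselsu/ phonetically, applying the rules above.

[izeɫsu]

/i/ stays [i].
/s/ — between /i/ and /e/, between two vowels — surfaces as [z] (rule 3).
/e/ — not in any rule's target class → [e].
/l/ meets the environment for rule 1 (word-finally or immediately before a consonant) → [ɫ].
/s/ (between /l/ and /u/): rule 3 targets it, but not between two vowels → unchanged [s].
/u/ — not in any rule's target class → [u].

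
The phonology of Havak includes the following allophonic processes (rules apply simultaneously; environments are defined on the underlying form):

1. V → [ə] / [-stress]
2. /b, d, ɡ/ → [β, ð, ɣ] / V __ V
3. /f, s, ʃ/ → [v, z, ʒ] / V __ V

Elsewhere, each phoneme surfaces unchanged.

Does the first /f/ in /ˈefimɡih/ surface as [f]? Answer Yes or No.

/f/ — between /e/ and /i/, between two vowels — surfaces as [v] (rule 3).
The actual realization is [v], not [f].

No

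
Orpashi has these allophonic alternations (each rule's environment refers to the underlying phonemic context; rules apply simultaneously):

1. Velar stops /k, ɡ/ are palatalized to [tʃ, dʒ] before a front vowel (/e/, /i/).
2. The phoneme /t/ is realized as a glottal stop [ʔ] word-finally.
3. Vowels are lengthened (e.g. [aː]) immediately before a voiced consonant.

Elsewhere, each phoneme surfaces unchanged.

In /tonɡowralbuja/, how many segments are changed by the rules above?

Segments that undergo a rule: /o/ → [oː] (rule 3); /o/ → [oː] (rule 3); /a/ → [aː] (rule 3); /u/ → [uː] (rule 3).
All other segments surface unchanged.

4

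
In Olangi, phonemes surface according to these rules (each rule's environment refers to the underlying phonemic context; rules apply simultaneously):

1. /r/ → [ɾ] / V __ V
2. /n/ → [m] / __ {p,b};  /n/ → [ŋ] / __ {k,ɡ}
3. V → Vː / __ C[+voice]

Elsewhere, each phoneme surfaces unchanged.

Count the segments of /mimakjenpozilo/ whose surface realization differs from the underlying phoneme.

Segments that undergo a rule: /i/ → [iː] (rule 3); /e/ → [eː] (rule 3); /n/ → [m] (rule 2); /o/ → [oː] (rule 3); /i/ → [iː] (rule 3).
All other segments surface unchanged.

5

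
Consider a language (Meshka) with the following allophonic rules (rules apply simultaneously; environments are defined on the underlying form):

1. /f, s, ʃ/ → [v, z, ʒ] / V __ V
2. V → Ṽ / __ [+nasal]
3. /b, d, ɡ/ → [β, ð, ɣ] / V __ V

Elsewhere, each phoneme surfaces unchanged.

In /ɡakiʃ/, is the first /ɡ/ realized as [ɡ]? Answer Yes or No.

/ɡ/ (word-initial): rule 3 targets it, but not between two vowels → unchanged [ɡ].
The actual realization is [ɡ], which matches [ɡ].

Yes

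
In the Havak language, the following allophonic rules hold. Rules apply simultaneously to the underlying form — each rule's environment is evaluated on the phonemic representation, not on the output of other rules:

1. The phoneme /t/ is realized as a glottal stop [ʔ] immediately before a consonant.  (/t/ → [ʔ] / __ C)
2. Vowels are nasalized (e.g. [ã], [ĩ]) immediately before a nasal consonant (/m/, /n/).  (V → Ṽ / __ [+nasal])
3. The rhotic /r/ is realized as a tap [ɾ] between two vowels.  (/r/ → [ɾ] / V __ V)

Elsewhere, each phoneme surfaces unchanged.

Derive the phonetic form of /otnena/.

/o/ (word-initial) is in the target of rule 2 but the environment (before a nasal consonant) is not met → [o].
Rule 1 applies to /t/ (between /o/ and /n/: immediately before a consonant) → [ʔ].
/n/ (between /t/ and /e/) is unaffected → [n].
/e/ (between /n/ and /n/): before a nasal consonant, so rule 2 applies → [ẽ].
/n/ (between /e/ and /a/): no rule targets it → [n].
/a/ — word-final; rule 2 does not apply here → [a].

[oʔnẽna]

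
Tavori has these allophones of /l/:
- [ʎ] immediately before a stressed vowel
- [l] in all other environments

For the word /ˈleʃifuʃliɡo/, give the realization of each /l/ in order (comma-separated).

[ʎ], [l]

Occurrence 1 (position 1): immediately before a stressed vowel → [ʎ].
Occurrence 2 (position 8): no conditioning environment matches → elsewhere allophone [l].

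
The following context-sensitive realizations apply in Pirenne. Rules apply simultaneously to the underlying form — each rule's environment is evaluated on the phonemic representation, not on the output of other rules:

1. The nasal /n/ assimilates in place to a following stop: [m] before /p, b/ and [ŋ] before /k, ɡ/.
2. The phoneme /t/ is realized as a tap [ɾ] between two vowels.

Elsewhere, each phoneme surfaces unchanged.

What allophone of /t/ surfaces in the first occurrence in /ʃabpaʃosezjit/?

/t/ (word-final) fails the environment for rule 2, so it stays [t].

[t]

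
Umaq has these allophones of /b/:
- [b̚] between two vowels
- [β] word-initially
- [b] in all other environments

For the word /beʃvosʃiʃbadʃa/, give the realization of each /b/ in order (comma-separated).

Occurrence 1 (position 1): word-initially → [β].
Occurrence 2 (position 10): no conditioning environment matches → elsewhere allophone [b].

[β], [b]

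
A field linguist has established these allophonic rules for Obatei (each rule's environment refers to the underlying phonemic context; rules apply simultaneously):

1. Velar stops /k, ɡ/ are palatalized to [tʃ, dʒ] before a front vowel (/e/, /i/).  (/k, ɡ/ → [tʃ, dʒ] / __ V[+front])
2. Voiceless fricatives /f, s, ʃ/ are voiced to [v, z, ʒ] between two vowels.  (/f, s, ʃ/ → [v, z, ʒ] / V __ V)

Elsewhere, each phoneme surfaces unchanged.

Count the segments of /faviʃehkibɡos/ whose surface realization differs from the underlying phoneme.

Segments that undergo a rule: /ʃ/ → [ʒ] (rule 2); /k/ → [tʃ] (rule 1).
All other segments surface unchanged.

2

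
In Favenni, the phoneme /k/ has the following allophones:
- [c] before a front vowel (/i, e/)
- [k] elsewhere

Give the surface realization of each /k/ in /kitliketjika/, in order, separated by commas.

Occurrence 1 (position 1): before a front vowel → [c].
Occurrence 2 (position 6): before a front vowel → [c].
Occurrence 3 (position 11): no conditioning environment matches → elsewhere allophone [k].

[c], [c], [k]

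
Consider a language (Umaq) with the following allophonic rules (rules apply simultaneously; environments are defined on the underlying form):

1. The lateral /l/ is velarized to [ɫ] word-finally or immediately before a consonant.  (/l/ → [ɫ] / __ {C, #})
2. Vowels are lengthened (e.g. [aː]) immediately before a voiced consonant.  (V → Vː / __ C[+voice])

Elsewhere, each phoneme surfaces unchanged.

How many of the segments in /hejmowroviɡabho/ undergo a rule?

5

Segments that undergo a rule: /e/ → [eː] (rule 2); /o/ → [oː] (rule 2); /o/ → [oː] (rule 2); /i/ → [iː] (rule 2); /a/ → [aː] (rule 2).
All other segments surface unchanged.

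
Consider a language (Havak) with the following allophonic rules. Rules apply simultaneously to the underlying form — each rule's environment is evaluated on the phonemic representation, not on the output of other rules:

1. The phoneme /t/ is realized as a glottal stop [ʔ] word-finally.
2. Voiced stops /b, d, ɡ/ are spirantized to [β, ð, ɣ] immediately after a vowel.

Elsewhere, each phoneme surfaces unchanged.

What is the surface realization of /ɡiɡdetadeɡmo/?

/ɡ/ (word-initial) fails the environment for rule 2, so it stays [ɡ].
/i/ — not in any rule's target class → [i].
/ɡ/ (between /i/ and /d/): immediately after a vowel, so rule 2 applies → [ɣ].
/d/ — between /ɡ/ and /e/; rule 2 does not apply here → [d].
/e/ (between /d/ and /t/): no rule targets it → [e].
/t/ (between /e/ and /a/): rule 1 targets it, but not word-finally → unchanged [t].
/a/ (between /t/ and /d/) is unaffected → [a].
Rule 2 applies to /d/ (between /a/ and /e/: immediately after a vowel) → [ð].
/e/ — not in any rule's target class → [e].
/ɡ/ meets the environment for rule 2 (immediately after a vowel) → [ɣ].
/m/ — not in any rule's target class → [m].
/o/ (word-final) is unaffected → [o].

[ɡiɣdetaðeɣmo]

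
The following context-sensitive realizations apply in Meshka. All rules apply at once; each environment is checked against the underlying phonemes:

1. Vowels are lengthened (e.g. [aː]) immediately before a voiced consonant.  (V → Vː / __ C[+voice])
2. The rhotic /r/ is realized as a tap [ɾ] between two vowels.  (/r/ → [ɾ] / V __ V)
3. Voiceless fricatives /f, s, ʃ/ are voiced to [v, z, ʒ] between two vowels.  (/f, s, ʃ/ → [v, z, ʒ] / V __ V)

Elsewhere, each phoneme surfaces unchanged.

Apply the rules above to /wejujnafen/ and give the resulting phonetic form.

/e/ (between /w/ and /j/) occurs before a voiced consonant → [eː] by rule 1.
/u/ (between /j/ and /j/): before a voiced consonant, so rule 1 applies → [uː].
/a/ (between /n/ and /f/) fails the environment for rule 1, so it stays [a].
/f/ (between /a/ and /e/) occurs between two vowels → [v] by rule 3.
/e/ meets the environment for rule 1 (before a voiced consonant) → [eː].

[weːjuːjnaveːn]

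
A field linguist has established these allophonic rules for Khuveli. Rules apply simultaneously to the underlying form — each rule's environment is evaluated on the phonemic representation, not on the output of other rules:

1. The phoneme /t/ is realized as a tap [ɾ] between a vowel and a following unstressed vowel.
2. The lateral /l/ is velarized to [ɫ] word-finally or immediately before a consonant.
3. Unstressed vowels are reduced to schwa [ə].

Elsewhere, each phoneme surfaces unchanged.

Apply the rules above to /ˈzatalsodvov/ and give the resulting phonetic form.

[ˈzaɾəɫsədvəv]

/a/ — between /z/ and /t/; rule 3 does not apply here → [a].
/t/ — between /a/ and /a/, between a vowel and a following unstressed vowel — surfaces as [ɾ] (rule 1).
/a/ (between /t/ and /l/) occurs in an unstressed syllable → [ə] by rule 3.
/l/ meets the environment for rule 2 (word-finally or immediately before a consonant) → [ɫ].
/o/ meets the environment for rule 3 (in an unstressed syllable) → [ə].
/o/ — between /v/ and /v/, in an unstressed syllable — surfaces as [ə] (rule 3).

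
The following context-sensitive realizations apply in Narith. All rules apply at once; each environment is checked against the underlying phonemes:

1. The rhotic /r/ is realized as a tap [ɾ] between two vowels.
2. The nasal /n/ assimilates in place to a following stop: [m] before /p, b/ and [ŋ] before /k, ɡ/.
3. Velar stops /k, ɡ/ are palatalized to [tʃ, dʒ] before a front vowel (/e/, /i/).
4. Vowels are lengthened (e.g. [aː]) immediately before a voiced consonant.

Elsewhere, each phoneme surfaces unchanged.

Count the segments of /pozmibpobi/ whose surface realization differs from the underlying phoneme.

Segments that undergo a rule: /o/ → [oː] (rule 4); /i/ → [iː] (rule 4); /o/ → [oː] (rule 4).
All other segments surface unchanged.

3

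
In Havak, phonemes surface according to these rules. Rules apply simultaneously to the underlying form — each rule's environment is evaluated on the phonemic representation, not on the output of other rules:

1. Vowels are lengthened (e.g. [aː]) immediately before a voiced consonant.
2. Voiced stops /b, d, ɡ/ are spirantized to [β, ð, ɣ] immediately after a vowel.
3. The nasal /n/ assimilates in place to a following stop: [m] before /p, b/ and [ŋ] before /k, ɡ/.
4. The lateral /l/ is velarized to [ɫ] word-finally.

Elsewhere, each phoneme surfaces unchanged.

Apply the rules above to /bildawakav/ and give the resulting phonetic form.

/b/ (word-initial): rule 2 targets it, but not immediately after a vowel → unchanged [b].
/i/ — between /b/ and /l/, before a voiced consonant — surfaces as [iː] (rule 1).
/l/ — between /i/ and /d/; rule 4 does not apply here → [l].
/d/ (between /l/ and /a/): rule 2 targets it, but not immediately after a vowel → unchanged [d].
/a/ meets the environment for rule 1 (before a voiced consonant) → [aː].
/a/ (between /w/ and /k/) fails the environment for rule 1, so it stays [a].
/a/ (between /k/ and /v/) occurs before a voiced consonant → [aː] by rule 1.

[biːldaːwakaːv]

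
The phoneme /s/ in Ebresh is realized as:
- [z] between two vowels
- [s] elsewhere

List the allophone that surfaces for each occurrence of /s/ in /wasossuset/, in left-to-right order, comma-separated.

[z], [s], [s], [z]

Occurrence 1 (position 3): between two vowels → [z].
Occurrence 2 (position 5): no conditioning environment matches → elsewhere allophone [s].
Occurrence 3 (position 6): no conditioning environment matches → elsewhere allophone [s].
Occurrence 4 (position 8): between two vowels → [z].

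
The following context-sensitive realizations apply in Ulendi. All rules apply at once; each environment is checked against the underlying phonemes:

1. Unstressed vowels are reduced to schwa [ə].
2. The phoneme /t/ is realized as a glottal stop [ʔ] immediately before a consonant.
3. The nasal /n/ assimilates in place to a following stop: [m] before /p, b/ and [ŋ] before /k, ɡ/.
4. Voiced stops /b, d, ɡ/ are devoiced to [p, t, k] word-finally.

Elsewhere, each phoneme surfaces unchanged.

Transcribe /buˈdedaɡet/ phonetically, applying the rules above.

/b/ (word-initial) fails the environment for rule 4, so it stays [b].
Rule 1 applies to /u/ (between /b/ and /d/: in an unstressed syllable) → [ə].
/d/ — between /u/ and /e/; rule 4 does not apply here → [d].
/e/ (between /d/ and /d/): rule 1 targets it, but not in an unstressed syllable → unchanged [e].
/d/ (between /e/ and /a/) fails the environment for rule 4, so it stays [d].
/a/ — between /d/ and /ɡ/, in an unstressed syllable — surfaces as [ə] (rule 1).
/ɡ/ (between /a/ and /e/): rule 4 targets it, but not word-finally → unchanged [ɡ].
Rule 1 applies to /e/ (between /ɡ/ and /t/: in an unstressed syllable) → [ə].
/t/ (word-final) is in the target of rule 2 but the environment (immediately before a consonant) is not met → [t].

[bəˈdedəɡət]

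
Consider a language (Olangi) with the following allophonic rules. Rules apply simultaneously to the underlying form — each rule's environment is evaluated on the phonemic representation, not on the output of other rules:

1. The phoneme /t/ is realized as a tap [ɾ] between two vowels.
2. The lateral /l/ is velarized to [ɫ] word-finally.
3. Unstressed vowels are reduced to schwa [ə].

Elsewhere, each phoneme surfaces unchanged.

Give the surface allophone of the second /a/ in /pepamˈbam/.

/a/ (between /b/ and /m/) is in the target of rule 3 but the environment (in an unstressed syllable) is not met → [a].

[a]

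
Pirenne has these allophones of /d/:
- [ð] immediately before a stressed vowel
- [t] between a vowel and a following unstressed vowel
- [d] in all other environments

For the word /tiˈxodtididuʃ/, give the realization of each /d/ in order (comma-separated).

[d], [t], [t]

Occurrence 1 (position 5): no conditioning environment matches → elsewhere allophone [d].
Occurrence 2 (position 8): between a vowel and a following unstressed vowel → [t].
Occurrence 3 (position 10): between a vowel and a following unstressed vowel → [t].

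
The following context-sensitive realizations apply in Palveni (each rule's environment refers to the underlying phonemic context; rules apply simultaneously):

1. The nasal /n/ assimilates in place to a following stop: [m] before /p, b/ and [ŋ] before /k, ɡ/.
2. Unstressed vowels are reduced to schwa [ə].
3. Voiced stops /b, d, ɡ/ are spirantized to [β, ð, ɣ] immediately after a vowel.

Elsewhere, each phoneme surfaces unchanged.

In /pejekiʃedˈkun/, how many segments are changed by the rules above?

Segments that undergo a rule: /e/ → [ə] (rule 2); /e/ → [ə] (rule 2); /i/ → [ə] (rule 2); /e/ → [ə] (rule 2); /d/ → [ð] (rule 3).
All other segments surface unchanged.

5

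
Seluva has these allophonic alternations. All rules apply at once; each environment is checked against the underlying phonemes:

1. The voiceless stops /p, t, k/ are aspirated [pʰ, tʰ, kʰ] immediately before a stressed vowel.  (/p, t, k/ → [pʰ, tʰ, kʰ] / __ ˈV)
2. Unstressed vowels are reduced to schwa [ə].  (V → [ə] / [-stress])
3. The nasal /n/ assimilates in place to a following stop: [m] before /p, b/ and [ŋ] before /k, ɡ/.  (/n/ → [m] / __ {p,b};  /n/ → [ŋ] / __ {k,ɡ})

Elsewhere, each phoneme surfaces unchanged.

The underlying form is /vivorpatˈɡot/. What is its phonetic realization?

/v/ stays [v].
Rule 2 applies to /i/ (between /v/ and /v/: in an unstressed syllable) → [ə].
/v/ (between /i/ and /o/): no rule targets it → [v].
/o/ (between /v/ and /r/) occurs in an unstressed syllable → [ə] by rule 2.
/r/ stays [r].
/p/ — between /r/ and /a/; rule 1 does not apply here → [p].
Rule 2 applies to /a/ (between /p/ and /t/: in an unstressed syllable) → [ə].
/t/ (between /a/ and /ɡ/): rule 1 targets it, but not immediately before a stressed vowel → unchanged [t].
/ɡ/ (between /t/ and /o/) is unaffected → [ɡ].
/o/ — between /ɡ/ and /t/; rule 2 does not apply here → [o].
/t/ — word-final; rule 1 does not apply here → [t].

[vəvərpətˈɡot]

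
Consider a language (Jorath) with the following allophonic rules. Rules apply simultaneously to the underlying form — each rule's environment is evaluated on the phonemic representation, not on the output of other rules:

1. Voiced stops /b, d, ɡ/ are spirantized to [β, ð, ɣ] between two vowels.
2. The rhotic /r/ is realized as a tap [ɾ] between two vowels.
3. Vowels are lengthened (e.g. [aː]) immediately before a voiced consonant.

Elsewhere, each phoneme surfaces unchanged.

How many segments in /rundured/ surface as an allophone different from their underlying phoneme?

Segments that undergo a rule: /u/ → [uː] (rule 3); /u/ → [uː] (rule 3); /r/ → [ɾ] (rule 2); /e/ → [eː] (rule 3).
All other segments surface unchanged.

4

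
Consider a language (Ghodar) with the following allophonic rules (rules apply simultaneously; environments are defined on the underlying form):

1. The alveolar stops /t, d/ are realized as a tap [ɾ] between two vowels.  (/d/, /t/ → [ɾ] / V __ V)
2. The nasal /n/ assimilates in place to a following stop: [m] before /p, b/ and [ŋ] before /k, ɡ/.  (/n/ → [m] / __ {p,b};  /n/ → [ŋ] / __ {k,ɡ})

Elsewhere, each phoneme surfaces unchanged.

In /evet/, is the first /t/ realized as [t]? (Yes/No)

Yes

/t/ (word-final): rule 1 targets it, but not between two vowels → unchanged [t].
The actual realization is [t], which matches [t].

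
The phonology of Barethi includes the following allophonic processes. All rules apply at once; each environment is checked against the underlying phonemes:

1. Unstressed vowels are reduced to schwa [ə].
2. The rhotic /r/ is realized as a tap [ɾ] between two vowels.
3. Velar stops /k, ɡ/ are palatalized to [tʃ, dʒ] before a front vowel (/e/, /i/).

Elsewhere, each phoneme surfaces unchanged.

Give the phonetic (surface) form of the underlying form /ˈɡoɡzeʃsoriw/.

/ɡ/ (word-initial) fails the environment for rule 3, so it stays [ɡ].
/o/ — between /ɡ/ and /ɡ/; rule 1 does not apply here → [o].
/ɡ/ — between /o/ and /z/; rule 3 does not apply here → [ɡ].
/z/ stays [z].
/e/ meets the environment for rule 1 (in an unstressed syllable) → [ə].
/ʃ/ stays [ʃ].
/s/ — not in any rule's target class → [s].
Rule 1 applies to /o/ (between /s/ and /r/: in an unstressed syllable) → [ə].
/r/ meets the environment for rule 2 (between two vowels) → [ɾ].
/i/ — between /r/ and /w/, in an unstressed syllable — surfaces as [ə] (rule 1).
/w/ (word-final) is unaffected → [w].

[ˈɡoɡzəʃsəɾəw]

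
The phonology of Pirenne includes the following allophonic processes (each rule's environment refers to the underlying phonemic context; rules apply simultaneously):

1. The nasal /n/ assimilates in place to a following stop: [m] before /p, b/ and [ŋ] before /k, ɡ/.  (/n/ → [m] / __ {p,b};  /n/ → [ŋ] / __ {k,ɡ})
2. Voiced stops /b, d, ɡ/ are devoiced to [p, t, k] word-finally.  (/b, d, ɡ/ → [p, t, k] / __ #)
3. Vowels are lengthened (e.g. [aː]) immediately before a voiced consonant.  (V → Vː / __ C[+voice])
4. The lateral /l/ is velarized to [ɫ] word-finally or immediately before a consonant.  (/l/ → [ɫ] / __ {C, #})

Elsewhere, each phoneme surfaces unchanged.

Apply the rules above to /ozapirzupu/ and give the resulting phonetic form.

/o/ (word-initial) occurs before a voiced consonant → [oː] by rule 3.
/a/ (between /z/ and /p/) fails the environment for rule 3, so it stays [a].
/i/ (between /p/ and /r/) occurs before a voiced consonant → [iː] by rule 3.
/u/ (between /z/ and /p/) fails the environment for rule 3, so it stays [u].
/u/ (word-final): rule 3 targets it, but not before a voiced consonant → unchanged [u].

[oːzapiːrzupu]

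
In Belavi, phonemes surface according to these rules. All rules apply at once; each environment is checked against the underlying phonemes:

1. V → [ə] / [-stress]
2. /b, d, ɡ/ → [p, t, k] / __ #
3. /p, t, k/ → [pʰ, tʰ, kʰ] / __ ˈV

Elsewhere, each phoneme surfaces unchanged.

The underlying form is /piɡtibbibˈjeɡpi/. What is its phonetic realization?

/p/ — word-initial; rule 3 does not apply here → [p].
/i/ (between /p/ and /ɡ/) occurs in an unstressed syllable → [ə] by rule 1.
/ɡ/ — between /i/ and /t/; rule 2 does not apply here → [ɡ].
/t/ (between /ɡ/ and /i/) fails the environment for rule 3, so it stays [t].
Rule 1 applies to /i/ (between /t/ and /b/: in an unstressed syllable) → [ə].
/b/ — between /i/ and /b/; rule 2 does not apply here → [b].
/b/ (between /b/ and /i/): rule 2 targets it, but not word-finally → unchanged [b].
Rule 1 applies to /i/ (between /b/ and /b/: in an unstressed syllable) → [ə].
/b/ (between /i/ and /j/) fails the environment for rule 2, so it stays [b].
/e/ — between /j/ and /ɡ/; rule 1 does not apply here → [e].
/ɡ/ (between /e/ and /p/): rule 2 targets it, but not word-finally → unchanged [ɡ].
/p/ — between /ɡ/ and /i/; rule 3 does not apply here → [p].
Rule 1 applies to /i/ (word-final: in an unstressed syllable) → [ə].

[pəɡtəbbəbˈjeɡpə]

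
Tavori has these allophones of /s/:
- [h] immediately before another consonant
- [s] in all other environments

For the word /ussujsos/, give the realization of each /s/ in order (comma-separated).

[h], [s], [s], [s]

Occurrence 1 (position 2): immediately before another consonant → [h].
Occurrence 2 (position 3): no conditioning environment matches → elsewhere allophone [s].
Occurrence 3 (position 6): no conditioning environment matches → elsewhere allophone [s].
Occurrence 4 (position 8): no conditioning environment matches → elsewhere allophone [s].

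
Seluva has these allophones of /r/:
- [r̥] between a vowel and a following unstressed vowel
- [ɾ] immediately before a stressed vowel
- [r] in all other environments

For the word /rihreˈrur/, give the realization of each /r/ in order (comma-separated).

Occurrence 1 (position 1): no conditioning environment matches → elsewhere allophone [r].
Occurrence 2 (position 4): no conditioning environment matches → elsewhere allophone [r].
Occurrence 3 (position 6): immediately before a stressed vowel → [ɾ].
Occurrence 4 (position 8): no conditioning environment matches → elsewhere allophone [r].

[r], [r], [ɾ], [r]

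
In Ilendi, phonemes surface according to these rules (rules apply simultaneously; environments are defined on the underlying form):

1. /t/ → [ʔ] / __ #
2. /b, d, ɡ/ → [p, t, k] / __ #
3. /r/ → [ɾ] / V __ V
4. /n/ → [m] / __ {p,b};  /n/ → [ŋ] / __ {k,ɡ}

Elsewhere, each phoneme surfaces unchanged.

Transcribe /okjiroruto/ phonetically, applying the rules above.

Rule 3 applies to /r/ (between /i/ and /o/: between two vowels) → [ɾ].
Rule 3 applies to /r/ (between /o/ and /u/: between two vowels) → [ɾ].
/t/ (between /u/ and /o/) is in the target of rule 1 but the environment (word-finally) is not met → [t].

[okjiɾoɾuto]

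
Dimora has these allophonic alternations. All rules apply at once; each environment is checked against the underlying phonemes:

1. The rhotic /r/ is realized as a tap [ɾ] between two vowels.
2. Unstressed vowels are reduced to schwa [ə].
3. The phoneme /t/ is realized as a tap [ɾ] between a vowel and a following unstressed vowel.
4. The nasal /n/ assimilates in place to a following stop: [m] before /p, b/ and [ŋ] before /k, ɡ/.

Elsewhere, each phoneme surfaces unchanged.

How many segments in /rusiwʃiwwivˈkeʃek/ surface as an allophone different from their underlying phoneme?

5

Segments that undergo a rule: /u/ → [ə] (rule 2); /i/ → [ə] (rule 2); /i/ → [ə] (rule 2); /i/ → [ə] (rule 2); /e/ → [ə] (rule 2).
All other segments surface unchanged.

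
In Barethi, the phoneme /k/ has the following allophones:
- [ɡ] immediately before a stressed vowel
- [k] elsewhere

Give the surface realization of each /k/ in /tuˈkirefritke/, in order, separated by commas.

Occurrence 1 (position 3): immediately before a stressed vowel → [ɡ].
Occurrence 2 (position 11): no conditioning environment matches → elsewhere allophone [k].

[ɡ], [k]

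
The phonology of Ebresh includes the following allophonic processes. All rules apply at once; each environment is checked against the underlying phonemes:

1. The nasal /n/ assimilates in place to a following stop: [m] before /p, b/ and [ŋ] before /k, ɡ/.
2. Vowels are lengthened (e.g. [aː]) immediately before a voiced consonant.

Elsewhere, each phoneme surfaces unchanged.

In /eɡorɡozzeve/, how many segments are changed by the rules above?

Segments that undergo a rule: /e/ → [eː] (rule 2); /o/ → [oː] (rule 2); /o/ → [oː] (rule 2); /e/ → [eː] (rule 2).
All other segments surface unchanged.

4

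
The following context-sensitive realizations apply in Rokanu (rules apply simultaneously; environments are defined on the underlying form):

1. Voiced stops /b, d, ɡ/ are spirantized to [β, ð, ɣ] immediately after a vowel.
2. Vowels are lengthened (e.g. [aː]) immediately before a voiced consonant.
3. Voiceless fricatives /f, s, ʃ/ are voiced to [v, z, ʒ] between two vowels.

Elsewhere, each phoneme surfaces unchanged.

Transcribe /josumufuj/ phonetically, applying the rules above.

/o/ (between /j/ and /s/) is in the target of rule 2 but the environment (before a voiced consonant) is not met → [o].
/s/ — between /o/ and /u/, between two vowels — surfaces as [z] (rule 3).
/u/ (between /s/ and /m/): before a voiced consonant, so rule 2 applies → [uː].
/u/ — between /m/ and /f/; rule 2 does not apply here → [u].
/f/ (between /u/ and /u/): between two vowels, so rule 3 applies → [v].
/u/ meets the environment for rule 2 (before a voiced consonant) → [uː].

[jozuːmuvuːj]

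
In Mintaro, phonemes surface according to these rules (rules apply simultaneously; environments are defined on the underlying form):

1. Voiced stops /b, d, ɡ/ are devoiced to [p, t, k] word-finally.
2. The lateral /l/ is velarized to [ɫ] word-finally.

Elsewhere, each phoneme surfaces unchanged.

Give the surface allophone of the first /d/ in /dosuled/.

[d]

/d/ (word-initial) fails the environment for rule 1, so it stays [d].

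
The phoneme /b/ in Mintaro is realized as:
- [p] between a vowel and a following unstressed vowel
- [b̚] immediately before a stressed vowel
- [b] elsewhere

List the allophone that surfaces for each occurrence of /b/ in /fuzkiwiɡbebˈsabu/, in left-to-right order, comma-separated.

Occurrence 1 (position 9): no conditioning environment matches → elsewhere allophone [b].
Occurrence 2 (position 11): no conditioning environment matches → elsewhere allophone [b].
Occurrence 3 (position 14): between a vowel and a following unstressed vowel → [p].

[b], [b], [p]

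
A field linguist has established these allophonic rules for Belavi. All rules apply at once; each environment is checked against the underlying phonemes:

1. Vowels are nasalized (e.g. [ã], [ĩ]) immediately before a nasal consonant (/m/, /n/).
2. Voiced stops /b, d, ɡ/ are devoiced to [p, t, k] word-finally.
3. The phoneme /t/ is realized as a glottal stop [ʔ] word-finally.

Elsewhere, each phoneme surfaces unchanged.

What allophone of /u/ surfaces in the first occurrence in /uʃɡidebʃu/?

[u]

/u/ — word-initial; rule 1 does not apply here → [u].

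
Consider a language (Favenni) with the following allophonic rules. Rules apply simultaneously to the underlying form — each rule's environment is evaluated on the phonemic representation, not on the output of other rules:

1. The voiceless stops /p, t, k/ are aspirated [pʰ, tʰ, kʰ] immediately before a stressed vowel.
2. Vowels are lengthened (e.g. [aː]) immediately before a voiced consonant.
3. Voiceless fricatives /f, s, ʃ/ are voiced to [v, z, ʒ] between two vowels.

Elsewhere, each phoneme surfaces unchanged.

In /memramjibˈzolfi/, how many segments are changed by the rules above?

4

Segments that undergo a rule: /e/ → [eː] (rule 2); /a/ → [aː] (rule 2); /i/ → [iː] (rule 2); /o/ → [oː] (rule 2).
All other segments surface unchanged.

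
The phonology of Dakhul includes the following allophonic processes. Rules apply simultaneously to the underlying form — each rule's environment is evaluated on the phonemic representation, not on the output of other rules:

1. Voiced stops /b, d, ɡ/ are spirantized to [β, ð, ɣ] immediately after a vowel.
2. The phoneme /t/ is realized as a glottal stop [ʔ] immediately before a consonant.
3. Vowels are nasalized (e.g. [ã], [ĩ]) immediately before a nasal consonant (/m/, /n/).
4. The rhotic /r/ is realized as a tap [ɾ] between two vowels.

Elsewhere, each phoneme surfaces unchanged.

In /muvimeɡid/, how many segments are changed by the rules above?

3

Segments that undergo a rule: /i/ → [ĩ] (rule 3); /ɡ/ → [ɣ] (rule 1); /d/ → [ð] (rule 1).
All other segments surface unchanged.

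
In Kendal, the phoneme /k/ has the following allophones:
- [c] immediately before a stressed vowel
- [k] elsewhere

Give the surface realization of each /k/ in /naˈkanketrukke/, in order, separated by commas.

[c], [k], [k], [k]

Occurrence 1 (position 3): immediately before a stressed vowel → [c].
Occurrence 2 (position 6): no conditioning environment matches → elsewhere allophone [k].
Occurrence 3 (position 11): no conditioning environment matches → elsewhere allophone [k].
Occurrence 4 (position 12): no conditioning environment matches → elsewhere allophone [k].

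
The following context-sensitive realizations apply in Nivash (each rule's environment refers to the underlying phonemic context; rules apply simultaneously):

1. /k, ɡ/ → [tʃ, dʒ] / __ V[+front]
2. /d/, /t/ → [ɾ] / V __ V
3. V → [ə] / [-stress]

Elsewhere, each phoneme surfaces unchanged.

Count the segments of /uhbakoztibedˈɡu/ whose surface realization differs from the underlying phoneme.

5

Segments that undergo a rule: /u/ → [ə] (rule 3); /a/ → [ə] (rule 3); /o/ → [ə] (rule 3); /i/ → [ə] (rule 3); /e/ → [ə] (rule 3).
All other segments surface unchanged.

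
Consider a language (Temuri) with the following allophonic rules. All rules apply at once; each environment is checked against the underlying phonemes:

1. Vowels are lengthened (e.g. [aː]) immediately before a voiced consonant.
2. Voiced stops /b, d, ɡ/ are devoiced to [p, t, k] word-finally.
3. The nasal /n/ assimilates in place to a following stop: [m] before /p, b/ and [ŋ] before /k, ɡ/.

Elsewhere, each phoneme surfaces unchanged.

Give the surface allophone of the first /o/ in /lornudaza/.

/o/ (between /l/ and /r/) occurs before a voiced consonant → [oː] by rule 1.

[oː]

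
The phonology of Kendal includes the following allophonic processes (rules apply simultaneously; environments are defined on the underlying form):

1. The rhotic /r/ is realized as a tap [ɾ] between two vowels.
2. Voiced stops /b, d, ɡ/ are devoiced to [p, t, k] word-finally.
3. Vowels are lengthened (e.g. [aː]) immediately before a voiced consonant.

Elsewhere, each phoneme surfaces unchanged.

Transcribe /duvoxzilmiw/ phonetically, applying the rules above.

/d/ (word-initial) is in the target of rule 2 but the environment (word-finally) is not met → [d].
Rule 3 applies to /u/ (between /d/ and /v/: before a voiced consonant) → [uː].
/v/ — not in any rule's target class → [v].
/o/ (between /v/ and /x/) fails the environment for rule 3, so it stays [o].
/x/ (between /o/ and /z/): no rule targets it → [x].
/z/ (between /x/ and /i/) is unaffected → [z].
Rule 3 applies to /i/ (between /z/ and /l/: before a voiced consonant) → [iː].
/l/ (between /i/ and /m/): no rule targets it → [l].
/m/ stays [m].
/i/ meets the environment for rule 3 (before a voiced consonant) → [iː].
/w/ (word-final): no rule targets it → [w].

[duːvoxziːlmiːw]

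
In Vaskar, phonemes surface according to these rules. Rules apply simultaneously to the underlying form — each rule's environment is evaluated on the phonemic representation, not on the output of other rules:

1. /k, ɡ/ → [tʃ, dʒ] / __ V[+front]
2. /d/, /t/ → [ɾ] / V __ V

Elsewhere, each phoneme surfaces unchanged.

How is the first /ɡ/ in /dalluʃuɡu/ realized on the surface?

/ɡ/ (between /u/ and /u/): rule 1 targets it, but not before a front vowel → unchanged [ɡ].

[ɡ]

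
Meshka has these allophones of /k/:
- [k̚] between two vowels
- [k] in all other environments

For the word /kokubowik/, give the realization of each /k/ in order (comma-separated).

Occurrence 1 (position 1): no conditioning environment matches → elsewhere allophone [k].
Occurrence 2 (position 3): between two vowels → [k̚].
Occurrence 3 (position 9): no conditioning environment matches → elsewhere allophone [k].

[k], [k̚], [k]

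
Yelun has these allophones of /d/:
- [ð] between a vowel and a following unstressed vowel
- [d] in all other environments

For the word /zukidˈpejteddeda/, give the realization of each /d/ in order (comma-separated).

Occurrence 1 (position 5): no conditioning environment matches → elsewhere allophone [d].
Occurrence 2 (position 11): no conditioning environment matches → elsewhere allophone [d].
Occurrence 3 (position 12): no conditioning environment matches → elsewhere allophone [d].
Occurrence 4 (position 14): between a vowel and a following unstressed vowel → [ð].

[d], [d], [d], [ð]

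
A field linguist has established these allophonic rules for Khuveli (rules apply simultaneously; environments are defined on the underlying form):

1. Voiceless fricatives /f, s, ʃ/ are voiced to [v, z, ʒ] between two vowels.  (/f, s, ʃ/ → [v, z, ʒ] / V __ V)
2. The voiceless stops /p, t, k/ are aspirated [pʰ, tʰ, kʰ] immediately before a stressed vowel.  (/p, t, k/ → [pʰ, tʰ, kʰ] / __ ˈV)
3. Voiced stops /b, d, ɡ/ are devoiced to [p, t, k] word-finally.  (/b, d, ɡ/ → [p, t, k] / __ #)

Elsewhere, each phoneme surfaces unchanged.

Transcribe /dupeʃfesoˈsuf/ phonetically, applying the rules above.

/d/ (word-initial) fails the environment for rule 3, so it stays [d].
/u/ (between /d/ and /p/) is unaffected → [u].
/p/ — between /u/ and /e/; rule 2 does not apply here → [p].
/e/ (between /p/ and /ʃ/) is unaffected → [e].
/ʃ/ — between /e/ and /f/; rule 1 does not apply here → [ʃ].
/f/ — between /ʃ/ and /e/; rule 1 does not apply here → [f].
/e/ — not in any rule's target class → [e].
/s/ (between /e/ and /o/) occurs between two vowels → [z] by rule 1.
/o/ — not in any rule's target class → [o].
/s/ meets the environment for rule 1 (between two vowels) → [z].
/u/ stays [u].
/f/ (word-final) fails the environment for rule 1, so it stays [f].

[dupeʃfezoˈzuf]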